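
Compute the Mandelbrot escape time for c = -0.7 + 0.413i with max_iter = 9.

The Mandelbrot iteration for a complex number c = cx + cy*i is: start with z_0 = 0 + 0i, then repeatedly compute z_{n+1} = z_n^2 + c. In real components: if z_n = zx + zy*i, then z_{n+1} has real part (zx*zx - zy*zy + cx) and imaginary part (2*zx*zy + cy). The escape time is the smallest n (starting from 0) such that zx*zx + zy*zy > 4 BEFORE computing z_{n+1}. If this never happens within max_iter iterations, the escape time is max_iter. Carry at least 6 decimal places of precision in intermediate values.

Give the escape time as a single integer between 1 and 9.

Answer: 9

Derivation:
z_0 = 0 + 0i, c = -0.7000 + 0.4130i
Iter 1: z = -0.7000 + 0.4130i, |z|^2 = 0.6606
Iter 2: z = -0.3806 + -0.1652i, |z|^2 = 0.1721
Iter 3: z = -0.5825 + 0.5387i, |z|^2 = 0.6295
Iter 4: z = -0.6510 + -0.2146i, |z|^2 = 0.4698
Iter 5: z = -0.3223 + 0.6924i, |z|^2 = 0.5833
Iter 6: z = -1.0755 + -0.0333i, |z|^2 = 1.1579
Iter 7: z = 0.4557 + 0.4846i, |z|^2 = 0.4424
Iter 8: z = -0.7272 + 0.8546i, |z|^2 = 1.2591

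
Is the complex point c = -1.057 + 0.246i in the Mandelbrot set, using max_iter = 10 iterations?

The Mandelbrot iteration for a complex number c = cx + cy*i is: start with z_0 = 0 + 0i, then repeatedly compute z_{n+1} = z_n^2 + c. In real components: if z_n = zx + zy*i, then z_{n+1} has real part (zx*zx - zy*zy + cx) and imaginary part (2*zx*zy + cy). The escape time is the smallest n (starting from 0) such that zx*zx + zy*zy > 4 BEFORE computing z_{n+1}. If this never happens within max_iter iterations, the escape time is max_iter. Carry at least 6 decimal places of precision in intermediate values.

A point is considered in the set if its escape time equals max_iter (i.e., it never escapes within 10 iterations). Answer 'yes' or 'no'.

Answer: yes

Derivation:
z_0 = 0 + 0i, c = -1.0570 + 0.2460i
Iter 1: z = -1.0570 + 0.2460i, |z|^2 = 1.1778
Iter 2: z = -0.0003 + -0.2740i, |z|^2 = 0.0751
Iter 3: z = -1.1321 + 0.2461i, |z|^2 = 1.3422
Iter 4: z = 0.1641 + -0.3113i, |z|^2 = 0.1238
Iter 5: z = -1.1270 + 0.1438i, |z|^2 = 1.2908
Iter 6: z = 0.1925 + -0.0782i, |z|^2 = 0.0432
Iter 7: z = -1.0261 + 0.2159i, |z|^2 = 1.0995
Iter 8: z = -0.0508 + -0.1970i, |z|^2 = 0.0414
Iter 9: z = -1.0932 + 0.2660i, |z|^2 = 1.2659
Did not escape in 10 iterations → in set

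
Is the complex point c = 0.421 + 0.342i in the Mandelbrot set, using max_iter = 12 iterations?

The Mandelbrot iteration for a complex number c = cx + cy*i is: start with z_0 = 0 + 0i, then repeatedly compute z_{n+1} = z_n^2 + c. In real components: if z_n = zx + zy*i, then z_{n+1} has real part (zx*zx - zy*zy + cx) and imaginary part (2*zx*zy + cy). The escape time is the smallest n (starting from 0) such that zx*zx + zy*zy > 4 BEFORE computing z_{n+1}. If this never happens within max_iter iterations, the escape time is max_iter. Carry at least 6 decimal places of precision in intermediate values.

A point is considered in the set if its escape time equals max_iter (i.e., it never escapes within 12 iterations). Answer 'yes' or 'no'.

z_0 = 0 + 0i, c = 0.4210 + 0.3420i
Iter 1: z = 0.4210 + 0.3420i, |z|^2 = 0.2942
Iter 2: z = 0.4813 + 0.6300i, |z|^2 = 0.6285
Iter 3: z = 0.2558 + 0.9484i, |z|^2 = 0.9648
Iter 4: z = -0.4130 + 0.8271i, |z|^2 = 0.8547
Iter 5: z = -0.0926 + -0.3412i, |z|^2 = 0.1250
Iter 6: z = 0.3132 + 0.4052i, |z|^2 = 0.2622
Iter 7: z = 0.3549 + 0.5958i, |z|^2 = 0.4809
Iter 8: z = 0.1920 + 0.7649i, |z|^2 = 0.6219
Iter 9: z = -0.1272 + 0.6357i, |z|^2 = 0.4203
Iter 10: z = 0.0330 + 0.1803i, |z|^2 = 0.0336
Iter 11: z = 0.3896 + 0.3539i, |z|^2 = 0.2770
Did not escape in 12 iterations → in set

Answer: yes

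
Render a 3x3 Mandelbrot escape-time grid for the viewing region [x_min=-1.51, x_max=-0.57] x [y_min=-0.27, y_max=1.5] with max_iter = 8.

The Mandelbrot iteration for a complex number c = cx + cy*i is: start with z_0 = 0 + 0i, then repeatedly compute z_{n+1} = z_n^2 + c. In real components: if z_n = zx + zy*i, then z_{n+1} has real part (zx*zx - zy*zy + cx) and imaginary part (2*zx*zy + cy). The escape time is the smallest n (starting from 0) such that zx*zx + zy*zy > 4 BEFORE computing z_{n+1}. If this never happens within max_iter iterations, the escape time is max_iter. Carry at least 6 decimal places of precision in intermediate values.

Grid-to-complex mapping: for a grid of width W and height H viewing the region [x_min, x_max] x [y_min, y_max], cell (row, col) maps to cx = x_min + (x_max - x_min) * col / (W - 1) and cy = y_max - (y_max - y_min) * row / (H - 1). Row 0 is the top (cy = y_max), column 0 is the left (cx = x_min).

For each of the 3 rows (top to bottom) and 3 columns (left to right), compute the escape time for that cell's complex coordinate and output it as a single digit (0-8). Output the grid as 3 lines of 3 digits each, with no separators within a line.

Answer: 122
348
588

Derivation:
(row=0, col=0): c = -1.5100 + 1.5000i → escape time 1
(row=0, col=1): c = -1.0400 + 1.5000i → escape time 2
(row=0, col=2): c = -0.5700 + 1.5000i → escape time 2
(row=1, col=0): c = -1.5100 + 0.6150i → escape time 3
(row=1, col=1): c = -1.0400 + 0.6150i → escape time 4
(row=1, col=2): c = -0.5700 + 0.6150i → escape time 8
(row=2, col=0): c = -1.5100 + -0.2700i → escape time 5
(row=2, col=1): c = -1.0400 + -0.2700i → escape time 8
(row=2, col=2): c = -0.5700 + -0.2700i → escape time 8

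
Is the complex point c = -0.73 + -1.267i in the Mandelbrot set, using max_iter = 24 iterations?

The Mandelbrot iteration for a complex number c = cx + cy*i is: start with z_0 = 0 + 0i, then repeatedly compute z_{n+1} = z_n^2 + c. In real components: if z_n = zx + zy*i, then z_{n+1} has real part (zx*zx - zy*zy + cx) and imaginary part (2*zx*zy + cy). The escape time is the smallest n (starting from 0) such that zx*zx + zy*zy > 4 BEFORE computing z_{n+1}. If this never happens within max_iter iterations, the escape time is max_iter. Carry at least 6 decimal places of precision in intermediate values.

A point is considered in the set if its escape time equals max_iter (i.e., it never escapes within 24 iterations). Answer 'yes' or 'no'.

z_0 = 0 + 0i, c = -0.7300 + -1.2670i
Iter 1: z = -0.7300 + -1.2670i, |z|^2 = 2.1382
Iter 2: z = -1.8024 + 0.5828i, |z|^2 = 3.5883
Iter 3: z = 2.1789 + -3.3679i, |z|^2 = 16.0907
Escaped at iteration 3

Answer: no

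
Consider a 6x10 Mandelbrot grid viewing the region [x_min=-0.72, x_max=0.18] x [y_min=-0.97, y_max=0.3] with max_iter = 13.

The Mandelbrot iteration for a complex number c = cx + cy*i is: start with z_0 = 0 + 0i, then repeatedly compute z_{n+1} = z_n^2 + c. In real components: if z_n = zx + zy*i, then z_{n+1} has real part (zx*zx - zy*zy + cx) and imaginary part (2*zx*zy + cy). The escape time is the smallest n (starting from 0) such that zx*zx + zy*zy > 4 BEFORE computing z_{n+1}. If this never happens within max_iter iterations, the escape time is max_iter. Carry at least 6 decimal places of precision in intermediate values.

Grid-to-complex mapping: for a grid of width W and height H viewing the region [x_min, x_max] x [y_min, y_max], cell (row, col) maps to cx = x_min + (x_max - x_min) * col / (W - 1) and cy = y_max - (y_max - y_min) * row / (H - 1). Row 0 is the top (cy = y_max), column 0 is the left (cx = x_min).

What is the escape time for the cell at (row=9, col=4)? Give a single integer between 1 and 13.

Answer: 7

Derivation:
z_0 = 0 + 0i, c = 0.0000 + -0.9700i
Iter 1: z = 0.0000 + -0.9700i, |z|^2 = 0.9409
Iter 2: z = -0.9409 + -0.9700i, |z|^2 = 1.8262
Iter 3: z = -0.0556 + 0.8553i, |z|^2 = 0.7347
Iter 4: z = -0.7285 + -1.0651i, |z|^2 = 1.6652
Iter 5: z = -0.6037 + 0.5819i, |z|^2 = 0.7032
Iter 6: z = 0.0259 + -1.6727i, |z|^2 = 2.7986
Iter 7: z = -2.7972 + -1.0565i, |z|^2 = 8.9407
Escaped at iteration 7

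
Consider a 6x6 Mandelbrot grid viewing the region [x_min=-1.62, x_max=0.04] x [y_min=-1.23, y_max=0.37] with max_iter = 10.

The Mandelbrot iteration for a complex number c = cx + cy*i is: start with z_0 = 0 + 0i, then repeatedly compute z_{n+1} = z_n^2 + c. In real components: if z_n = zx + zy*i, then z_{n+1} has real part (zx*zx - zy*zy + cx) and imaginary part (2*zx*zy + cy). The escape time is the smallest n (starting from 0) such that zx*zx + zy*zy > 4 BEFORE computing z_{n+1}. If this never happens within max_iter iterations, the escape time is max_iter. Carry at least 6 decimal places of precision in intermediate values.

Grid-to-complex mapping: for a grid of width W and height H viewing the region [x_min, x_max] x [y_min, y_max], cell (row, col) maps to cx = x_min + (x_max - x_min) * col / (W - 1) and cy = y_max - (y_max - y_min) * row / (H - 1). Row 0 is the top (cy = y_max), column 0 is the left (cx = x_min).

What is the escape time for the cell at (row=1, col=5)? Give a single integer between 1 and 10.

z_0 = 0 + 0i, c = 0.0400 + 0.0500i
Iter 1: z = 0.0400 + 0.0500i, |z|^2 = 0.0041
Iter 2: z = 0.0391 + 0.0540i, |z|^2 = 0.0044
Iter 3: z = 0.0386 + 0.0542i, |z|^2 = 0.0044
Iter 4: z = 0.0386 + 0.0542i, |z|^2 = 0.0044
Iter 5: z = 0.0385 + 0.0542i, |z|^2 = 0.0044
Iter 6: z = 0.0386 + 0.0542i, |z|^2 = 0.0044
Iter 7: z = 0.0386 + 0.0542i, |z|^2 = 0.0044
Iter 8: z = 0.0386 + 0.0542i, |z|^2 = 0.0044
Iter 9: z = 0.0386 + 0.0542i, |z|^2 = 0.0044

Answer: 10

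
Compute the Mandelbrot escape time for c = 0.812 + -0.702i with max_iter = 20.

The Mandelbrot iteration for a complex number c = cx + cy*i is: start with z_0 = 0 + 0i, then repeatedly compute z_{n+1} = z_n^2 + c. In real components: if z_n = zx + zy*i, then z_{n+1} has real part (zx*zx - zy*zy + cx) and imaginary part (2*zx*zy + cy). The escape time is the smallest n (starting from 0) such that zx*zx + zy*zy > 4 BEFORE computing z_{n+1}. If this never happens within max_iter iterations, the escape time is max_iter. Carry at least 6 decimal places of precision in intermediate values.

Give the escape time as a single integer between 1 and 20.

Answer: 2

Derivation:
z_0 = 0 + 0i, c = 0.8120 + -0.7020i
Iter 1: z = 0.8120 + -0.7020i, |z|^2 = 1.1521
Iter 2: z = 0.9785 + -1.8420i, |z|^2 = 4.3507
Escaped at iteration 2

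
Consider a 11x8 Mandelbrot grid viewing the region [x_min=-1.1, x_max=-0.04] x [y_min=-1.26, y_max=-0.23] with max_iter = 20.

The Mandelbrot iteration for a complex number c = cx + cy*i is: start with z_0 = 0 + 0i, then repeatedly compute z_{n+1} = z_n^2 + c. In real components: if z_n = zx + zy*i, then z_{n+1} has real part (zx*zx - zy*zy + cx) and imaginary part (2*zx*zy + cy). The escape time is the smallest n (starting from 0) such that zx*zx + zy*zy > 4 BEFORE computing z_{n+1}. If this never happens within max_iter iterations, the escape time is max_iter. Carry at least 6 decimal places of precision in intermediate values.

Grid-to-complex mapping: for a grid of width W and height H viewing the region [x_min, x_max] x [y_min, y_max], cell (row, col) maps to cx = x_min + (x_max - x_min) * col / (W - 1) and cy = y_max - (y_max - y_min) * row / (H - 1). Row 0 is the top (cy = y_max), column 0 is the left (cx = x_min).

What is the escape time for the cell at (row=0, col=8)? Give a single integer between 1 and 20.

Answer: 20

Derivation:
z_0 = 0 + 0i, c = -0.2520 + -0.2300i
Iter 1: z = -0.2520 + -0.2300i, |z|^2 = 0.1164
Iter 2: z = -0.2414 + -0.1141i, |z|^2 = 0.0713
Iter 3: z = -0.2067 + -0.1749i, |z|^2 = 0.0733
Iter 4: z = -0.2399 + -0.1577i, |z|^2 = 0.0824
Iter 5: z = -0.2193 + -0.1544i, |z|^2 = 0.0719
Iter 6: z = -0.2277 + -0.1623i, |z|^2 = 0.0782
Iter 7: z = -0.2265 + -0.1561i, |z|^2 = 0.0757
Iter 8: z = -0.2251 + -0.1593i, |z|^2 = 0.0760
Iter 9: z = -0.2267 + -0.1583i, |z|^2 = 0.0765
Iter 10: z = -0.2257 + -0.1582i, |z|^2 = 0.0760
Iter 11: z = -0.2261 + -0.1586i, |z|^2 = 0.0763
Iter 12: z = -0.2260 + -0.1583i, |z|^2 = 0.0761
Iter 13: z = -0.2260 + -0.1584i, |z|^2 = 0.0762
Iter 14: z = -0.2260 + -0.1584i, |z|^2 = 0.0762
Iter 15: z = -0.2260 + -0.1584i, |z|^2 = 0.0762
Iter 16: z = -0.2260 + -0.1584i, |z|^2 = 0.0762
Iter 17: z = -0.2260 + -0.1584i, |z|^2 = 0.0762
Iter 18: z = -0.2260 + -0.1584i, |z|^2 = 0.0762
Iter 19: z = -0.2260 + -0.1584i, |z|^2 = 0.0762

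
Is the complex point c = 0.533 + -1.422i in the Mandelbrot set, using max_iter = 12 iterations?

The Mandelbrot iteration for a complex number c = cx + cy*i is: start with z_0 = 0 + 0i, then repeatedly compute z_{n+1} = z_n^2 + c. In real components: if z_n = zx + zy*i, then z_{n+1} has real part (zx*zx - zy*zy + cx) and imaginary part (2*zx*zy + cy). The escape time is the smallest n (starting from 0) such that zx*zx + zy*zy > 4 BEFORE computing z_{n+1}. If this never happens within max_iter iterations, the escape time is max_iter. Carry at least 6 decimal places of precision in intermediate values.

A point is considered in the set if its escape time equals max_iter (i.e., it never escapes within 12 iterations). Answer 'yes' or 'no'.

Answer: no

Derivation:
z_0 = 0 + 0i, c = 0.5330 + -1.4220i
Iter 1: z = 0.5330 + -1.4220i, |z|^2 = 2.3062
Iter 2: z = -1.2050 + -2.9379i, |z|^2 = 10.0830
Escaped at iteration 2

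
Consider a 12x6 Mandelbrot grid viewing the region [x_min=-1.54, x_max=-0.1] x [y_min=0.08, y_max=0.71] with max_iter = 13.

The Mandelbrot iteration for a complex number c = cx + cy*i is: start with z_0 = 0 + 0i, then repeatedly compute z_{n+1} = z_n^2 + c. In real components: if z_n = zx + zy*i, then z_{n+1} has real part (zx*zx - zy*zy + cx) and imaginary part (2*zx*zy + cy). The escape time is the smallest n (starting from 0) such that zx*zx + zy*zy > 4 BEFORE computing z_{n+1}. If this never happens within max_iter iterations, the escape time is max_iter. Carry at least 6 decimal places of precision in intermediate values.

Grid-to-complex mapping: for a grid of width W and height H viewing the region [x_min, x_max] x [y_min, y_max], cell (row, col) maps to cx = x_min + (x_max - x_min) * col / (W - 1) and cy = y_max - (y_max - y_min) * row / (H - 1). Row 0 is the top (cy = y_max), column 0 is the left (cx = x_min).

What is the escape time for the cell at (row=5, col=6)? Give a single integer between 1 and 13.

z_0 = 0 + 0i, c = -0.7545 + 0.0800i
Iter 1: z = -0.7545 + 0.0800i, |z|^2 = 0.5757
Iter 2: z = -0.1916 + -0.0407i, |z|^2 = 0.0384
Iter 3: z = -0.7195 + 0.0956i, |z|^2 = 0.5268
Iter 4: z = -0.2460 + -0.0576i, |z|^2 = 0.0638
Iter 5: z = -0.6973 + 0.1083i, |z|^2 = 0.4980
Iter 6: z = -0.2800 + -0.0711i, |z|^2 = 0.0835
Iter 7: z = -0.6812 + 0.1198i, |z|^2 = 0.4784
Iter 8: z = -0.3049 + -0.0832i, |z|^2 = 0.0999
Iter 9: z = -0.6685 + 0.1307i, |z|^2 = 0.4640
Iter 10: z = -0.3247 + -0.0948i, |z|^2 = 0.1144
Iter 11: z = -0.6581 + 0.1416i, |z|^2 = 0.4531
Iter 12: z = -0.3415 + -0.1063i, |z|^2 = 0.1279

Answer: 13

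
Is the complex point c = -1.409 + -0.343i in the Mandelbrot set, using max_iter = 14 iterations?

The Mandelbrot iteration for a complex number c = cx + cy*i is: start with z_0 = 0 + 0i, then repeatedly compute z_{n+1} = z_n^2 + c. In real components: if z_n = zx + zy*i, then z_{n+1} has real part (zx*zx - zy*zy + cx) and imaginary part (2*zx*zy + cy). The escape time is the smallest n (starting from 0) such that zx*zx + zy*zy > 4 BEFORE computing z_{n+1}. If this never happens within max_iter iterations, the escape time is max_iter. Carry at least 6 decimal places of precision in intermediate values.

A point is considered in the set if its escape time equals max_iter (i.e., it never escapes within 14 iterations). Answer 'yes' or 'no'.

z_0 = 0 + 0i, c = -1.4090 + -0.3430i
Iter 1: z = -1.4090 + -0.3430i, |z|^2 = 2.1029
Iter 2: z = 0.4586 + 0.6236i, |z|^2 = 0.5992
Iter 3: z = -1.5875 + 0.2290i, |z|^2 = 2.5726
Iter 4: z = 1.0587 + -1.0700i, |z|^2 = 2.2658
Iter 5: z = -1.4330 + -2.6087i, |z|^2 = 8.8590
Escaped at iteration 5

Answer: no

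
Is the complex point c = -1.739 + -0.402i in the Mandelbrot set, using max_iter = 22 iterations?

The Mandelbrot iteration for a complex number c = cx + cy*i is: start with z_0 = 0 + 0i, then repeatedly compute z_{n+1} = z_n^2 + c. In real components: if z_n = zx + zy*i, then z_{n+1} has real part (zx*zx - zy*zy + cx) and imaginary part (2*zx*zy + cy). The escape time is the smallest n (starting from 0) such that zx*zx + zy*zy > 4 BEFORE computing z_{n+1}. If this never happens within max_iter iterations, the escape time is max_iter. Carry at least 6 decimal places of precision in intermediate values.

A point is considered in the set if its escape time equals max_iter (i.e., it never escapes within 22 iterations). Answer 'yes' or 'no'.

Answer: no

Derivation:
z_0 = 0 + 0i, c = -1.7390 + -0.4020i
Iter 1: z = -1.7390 + -0.4020i, |z|^2 = 3.1857
Iter 2: z = 1.1235 + 0.9962i, |z|^2 = 2.2546
Iter 3: z = -1.4690 + 1.8364i, |z|^2 = 5.5304
Escaped at iteration 3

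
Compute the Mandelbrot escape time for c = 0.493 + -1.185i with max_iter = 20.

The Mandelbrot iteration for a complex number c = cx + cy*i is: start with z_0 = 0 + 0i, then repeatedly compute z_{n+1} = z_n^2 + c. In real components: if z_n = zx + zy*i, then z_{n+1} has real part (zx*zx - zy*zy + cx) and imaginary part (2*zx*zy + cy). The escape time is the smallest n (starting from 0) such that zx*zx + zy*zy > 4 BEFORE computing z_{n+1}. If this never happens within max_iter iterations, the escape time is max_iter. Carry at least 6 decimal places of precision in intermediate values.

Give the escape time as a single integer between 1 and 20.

Answer: 2

Derivation:
z_0 = 0 + 0i, c = 0.4930 + -1.1850i
Iter 1: z = 0.4930 + -1.1850i, |z|^2 = 1.6473
Iter 2: z = -0.6682 + -2.3534i, |z|^2 = 5.9850
Escaped at iteration 2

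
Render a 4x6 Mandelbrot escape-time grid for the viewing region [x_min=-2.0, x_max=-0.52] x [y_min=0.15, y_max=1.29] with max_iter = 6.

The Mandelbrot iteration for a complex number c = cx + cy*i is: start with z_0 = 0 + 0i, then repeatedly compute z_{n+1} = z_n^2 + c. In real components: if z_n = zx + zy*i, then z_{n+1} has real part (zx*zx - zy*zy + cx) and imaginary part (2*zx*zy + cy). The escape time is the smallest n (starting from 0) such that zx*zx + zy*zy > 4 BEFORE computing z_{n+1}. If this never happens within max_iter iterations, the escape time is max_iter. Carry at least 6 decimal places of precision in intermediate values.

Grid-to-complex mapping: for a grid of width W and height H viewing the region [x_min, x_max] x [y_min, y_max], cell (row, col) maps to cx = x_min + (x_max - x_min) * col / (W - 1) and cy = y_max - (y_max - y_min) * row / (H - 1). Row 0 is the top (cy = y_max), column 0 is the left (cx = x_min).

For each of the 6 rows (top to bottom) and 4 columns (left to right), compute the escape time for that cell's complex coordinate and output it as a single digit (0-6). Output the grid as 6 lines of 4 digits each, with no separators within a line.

(row=0, col=0): c = -2.0000 + 1.2900i → escape time 1
(row=0, col=1): c = -1.5067 + 1.2900i → escape time 2
(row=0, col=2): c = -1.0133 + 1.2900i → escape time 2
(row=0, col=3): c = -0.5200 + 1.2900i → escape time 3
(row=1, col=0): c = -2.0000 + 1.0620i → escape time 1
(row=1, col=1): c = -1.5067 + 1.0620i → escape time 2
(row=1, col=2): c = -1.0133 + 1.0620i → escape time 3
(row=1, col=3): c = -0.5200 + 1.0620i → escape time 4
(row=2, col=0): c = -2.0000 + 0.8340i → escape time 1
(row=2, col=1): c = -1.5067 + 0.8340i → escape time 3
(row=2, col=2): c = -1.0133 + 0.8340i → escape time 3
(row=2, col=3): c = -0.5200 + 0.8340i → escape time 5
(row=3, col=0): c = -2.0000 + 0.6060i → escape time 1
(row=3, col=1): c = -1.5067 + 0.6060i → escape time 3
(row=3, col=2): c = -1.0133 + 0.6060i → escape time 4
(row=3, col=3): c = -0.5200 + 0.6060i → escape time 6
(row=4, col=0): c = -2.0000 + 0.3780i → escape time 1
(row=4, col=1): c = -1.5067 + 0.3780i → escape time 4
(row=4, col=2): c = -1.0133 + 0.3780i → escape time 6
(row=4, col=3): c = -0.5200 + 0.3780i → escape time 6
(row=5, col=0): c = -2.0000 + 0.1500i → escape time 1
(row=5, col=1): c = -1.5067 + 0.1500i → escape time 6
(row=5, col=2): c = -1.0133 + 0.1500i → escape time 6
(row=5, col=3): c = -0.5200 + 0.1500i → escape time 6

Answer: 1223
1234
1335
1346
1466
1666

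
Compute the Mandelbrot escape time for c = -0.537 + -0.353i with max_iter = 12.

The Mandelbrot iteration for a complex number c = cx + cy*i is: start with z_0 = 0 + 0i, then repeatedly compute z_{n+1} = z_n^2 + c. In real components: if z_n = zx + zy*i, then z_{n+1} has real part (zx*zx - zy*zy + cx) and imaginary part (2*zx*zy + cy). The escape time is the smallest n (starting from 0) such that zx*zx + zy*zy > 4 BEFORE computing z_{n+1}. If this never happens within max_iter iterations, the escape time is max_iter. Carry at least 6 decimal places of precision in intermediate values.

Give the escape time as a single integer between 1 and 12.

z_0 = 0 + 0i, c = -0.5370 + -0.3530i
Iter 1: z = -0.5370 + -0.3530i, |z|^2 = 0.4130
Iter 2: z = -0.3732 + 0.0261i, |z|^2 = 0.1400
Iter 3: z = -0.3984 + -0.3725i, |z|^2 = 0.2975
Iter 4: z = -0.5171 + -0.0562i, |z|^2 = 0.2705
Iter 5: z = -0.2728 + -0.2949i, |z|^2 = 0.1614
Iter 6: z = -0.5495 + -0.1921i, |z|^2 = 0.3389
Iter 7: z = -0.2719 + -0.1419i, |z|^2 = 0.0941
Iter 8: z = -0.4832 + -0.2758i, |z|^2 = 0.3096
Iter 9: z = -0.3796 + -0.0864i, |z|^2 = 0.1516
Iter 10: z = -0.4004 + -0.2874i, |z|^2 = 0.2429
Iter 11: z = -0.4593 + -0.1229i, |z|^2 = 0.2261

Answer: 12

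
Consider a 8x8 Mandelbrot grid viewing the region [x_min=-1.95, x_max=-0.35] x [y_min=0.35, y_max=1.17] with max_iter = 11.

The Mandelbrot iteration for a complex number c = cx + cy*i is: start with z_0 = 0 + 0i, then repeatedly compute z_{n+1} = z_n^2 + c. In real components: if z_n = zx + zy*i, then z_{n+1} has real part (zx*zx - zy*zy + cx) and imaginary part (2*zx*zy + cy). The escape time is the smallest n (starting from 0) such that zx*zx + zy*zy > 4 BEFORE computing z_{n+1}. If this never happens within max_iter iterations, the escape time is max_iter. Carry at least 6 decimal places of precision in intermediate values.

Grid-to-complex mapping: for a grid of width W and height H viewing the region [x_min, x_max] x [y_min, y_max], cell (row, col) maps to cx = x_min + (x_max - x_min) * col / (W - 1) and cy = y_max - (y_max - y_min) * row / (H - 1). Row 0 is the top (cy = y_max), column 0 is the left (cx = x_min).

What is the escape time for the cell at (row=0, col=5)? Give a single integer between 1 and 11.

Answer: 3

Derivation:
z_0 = 0 + 0i, c = -0.8071 + 1.1700i
Iter 1: z = -0.8071 + 1.1700i, |z|^2 = 2.0204
Iter 2: z = -1.5246 + -0.7187i, |z|^2 = 2.8408
Iter 3: z = 1.0006 + 3.3615i, |z|^2 = 12.3006
Escaped at iteration 3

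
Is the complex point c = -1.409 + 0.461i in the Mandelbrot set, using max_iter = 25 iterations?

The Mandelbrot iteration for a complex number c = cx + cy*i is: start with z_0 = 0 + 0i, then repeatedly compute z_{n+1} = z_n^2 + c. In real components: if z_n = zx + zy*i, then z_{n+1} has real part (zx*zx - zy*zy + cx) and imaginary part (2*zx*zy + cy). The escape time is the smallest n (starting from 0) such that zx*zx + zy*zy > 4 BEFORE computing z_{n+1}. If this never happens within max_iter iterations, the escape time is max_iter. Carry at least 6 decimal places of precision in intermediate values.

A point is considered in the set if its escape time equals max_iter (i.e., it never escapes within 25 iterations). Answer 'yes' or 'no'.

z_0 = 0 + 0i, c = -1.4090 + 0.4610i
Iter 1: z = -1.4090 + 0.4610i, |z|^2 = 2.1978
Iter 2: z = 0.3638 + -0.8381i, |z|^2 = 0.8347
Iter 3: z = -1.9791 + -0.1487i, |z|^2 = 3.9389
Iter 4: z = 2.4857 + 1.0497i, |z|^2 = 7.2804
Escaped at iteration 4

Answer: no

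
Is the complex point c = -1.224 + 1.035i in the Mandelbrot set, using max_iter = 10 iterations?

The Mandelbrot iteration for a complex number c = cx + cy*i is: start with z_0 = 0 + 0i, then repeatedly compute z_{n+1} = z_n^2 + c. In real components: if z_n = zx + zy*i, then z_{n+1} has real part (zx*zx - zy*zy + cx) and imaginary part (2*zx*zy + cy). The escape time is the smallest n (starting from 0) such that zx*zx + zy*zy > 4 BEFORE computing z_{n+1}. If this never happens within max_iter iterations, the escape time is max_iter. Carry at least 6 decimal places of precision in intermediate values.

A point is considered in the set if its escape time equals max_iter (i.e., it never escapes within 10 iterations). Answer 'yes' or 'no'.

Answer: no

Derivation:
z_0 = 0 + 0i, c = -1.2240 + 1.0350i
Iter 1: z = -1.2240 + 1.0350i, |z|^2 = 2.5694
Iter 2: z = -0.7970 + -1.4987i, |z|^2 = 2.8813
Iter 3: z = -2.8348 + 3.4240i, |z|^2 = 19.7599
Escaped at iteration 3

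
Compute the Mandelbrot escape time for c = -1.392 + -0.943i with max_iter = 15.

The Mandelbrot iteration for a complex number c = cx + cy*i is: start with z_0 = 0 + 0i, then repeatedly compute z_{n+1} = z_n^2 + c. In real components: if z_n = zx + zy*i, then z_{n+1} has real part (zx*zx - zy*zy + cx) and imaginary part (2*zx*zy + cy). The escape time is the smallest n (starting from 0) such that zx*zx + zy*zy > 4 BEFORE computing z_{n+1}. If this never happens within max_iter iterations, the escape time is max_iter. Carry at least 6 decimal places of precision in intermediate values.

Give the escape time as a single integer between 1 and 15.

Answer: 3

Derivation:
z_0 = 0 + 0i, c = -1.3920 + -0.9430i
Iter 1: z = -1.3920 + -0.9430i, |z|^2 = 2.8269
Iter 2: z = -0.3436 + 1.6823i, |z|^2 = 2.9482
Iter 3: z = -4.1041 + -2.0990i, |z|^2 = 21.2498
Escaped at iteration 3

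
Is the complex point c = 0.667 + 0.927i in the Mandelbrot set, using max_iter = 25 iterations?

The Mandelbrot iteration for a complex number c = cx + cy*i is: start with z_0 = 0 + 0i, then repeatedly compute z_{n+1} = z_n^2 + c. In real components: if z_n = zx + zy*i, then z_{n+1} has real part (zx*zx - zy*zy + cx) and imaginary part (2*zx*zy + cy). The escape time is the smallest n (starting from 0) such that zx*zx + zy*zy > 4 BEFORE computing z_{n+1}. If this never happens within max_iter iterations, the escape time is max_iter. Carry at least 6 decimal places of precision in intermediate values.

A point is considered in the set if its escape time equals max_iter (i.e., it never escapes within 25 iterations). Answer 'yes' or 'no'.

Answer: no

Derivation:
z_0 = 0 + 0i, c = 0.6670 + 0.9270i
Iter 1: z = 0.6670 + 0.9270i, |z|^2 = 1.3042
Iter 2: z = 0.2526 + 2.1636i, |z|^2 = 4.7450
Escaped at iteration 2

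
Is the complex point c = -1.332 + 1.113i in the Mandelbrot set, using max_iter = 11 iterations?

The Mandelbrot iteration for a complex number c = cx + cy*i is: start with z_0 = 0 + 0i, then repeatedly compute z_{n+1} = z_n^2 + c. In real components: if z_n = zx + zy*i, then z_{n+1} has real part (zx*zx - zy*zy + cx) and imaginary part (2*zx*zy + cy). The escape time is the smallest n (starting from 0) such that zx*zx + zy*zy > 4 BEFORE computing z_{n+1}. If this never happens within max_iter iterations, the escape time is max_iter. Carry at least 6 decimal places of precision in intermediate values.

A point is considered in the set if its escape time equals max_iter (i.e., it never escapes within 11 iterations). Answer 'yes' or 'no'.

Answer: no

Derivation:
z_0 = 0 + 0i, c = -1.3320 + 1.1130i
Iter 1: z = -1.3320 + 1.1130i, |z|^2 = 3.0130
Iter 2: z = -0.7965 + -1.8520i, |z|^2 = 4.0645
Escaped at iteration 2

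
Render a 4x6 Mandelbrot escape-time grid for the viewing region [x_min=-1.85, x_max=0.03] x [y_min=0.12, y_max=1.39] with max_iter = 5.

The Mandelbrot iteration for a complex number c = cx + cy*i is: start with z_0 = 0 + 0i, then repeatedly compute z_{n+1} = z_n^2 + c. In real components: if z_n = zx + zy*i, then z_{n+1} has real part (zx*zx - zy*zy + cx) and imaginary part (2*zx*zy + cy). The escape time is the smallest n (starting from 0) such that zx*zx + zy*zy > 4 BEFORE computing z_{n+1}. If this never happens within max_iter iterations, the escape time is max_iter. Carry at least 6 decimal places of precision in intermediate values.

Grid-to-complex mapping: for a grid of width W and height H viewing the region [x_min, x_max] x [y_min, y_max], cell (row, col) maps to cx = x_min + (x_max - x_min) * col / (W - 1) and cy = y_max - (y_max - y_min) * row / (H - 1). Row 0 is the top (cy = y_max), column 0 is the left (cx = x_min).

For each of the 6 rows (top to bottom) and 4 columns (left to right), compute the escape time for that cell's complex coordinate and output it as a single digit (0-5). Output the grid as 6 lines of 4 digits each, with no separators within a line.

Answer: 1222
1334
1345
2355
3555
4555

Derivation:
(row=0, col=0): c = -1.8500 + 1.3900i → escape time 1
(row=0, col=1): c = -1.2233 + 1.3900i → escape time 2
(row=0, col=2): c = -0.5967 + 1.3900i → escape time 2
(row=0, col=3): c = 0.0300 + 1.3900i → escape time 2
(row=1, col=0): c = -1.8500 + 1.1360i → escape time 1
(row=1, col=1): c = -1.2233 + 1.1360i → escape time 3
(row=1, col=2): c = -0.5967 + 1.1360i → escape time 3
(row=1, col=3): c = 0.0300 + 1.1360i → escape time 4
(row=2, col=0): c = -1.8500 + 0.8820i → escape time 1
(row=2, col=1): c = -1.2233 + 0.8820i → escape time 3
(row=2, col=2): c = -0.5967 + 0.8820i → escape time 4
(row=2, col=3): c = 0.0300 + 0.8820i → escape time 5
(row=3, col=0): c = -1.8500 + 0.6280i → escape time 2
(row=3, col=1): c = -1.2233 + 0.6280i → escape time 3
(row=3, col=2): c = -0.5967 + 0.6280i → escape time 5
(row=3, col=3): c = 0.0300 + 0.6280i → escape time 5
(row=4, col=0): c = -1.8500 + 0.3740i → escape time 3
(row=4, col=1): c = -1.2233 + 0.3740i → escape time 5
(row=4, col=2): c = -0.5967 + 0.3740i → escape time 5
(row=4, col=3): c = 0.0300 + 0.3740i → escape time 5
(row=5, col=0): c = -1.8500 + 0.1200i → escape time 4
(row=5, col=1): c = -1.2233 + 0.1200i → escape time 5
(row=5, col=2): c = -0.5967 + 0.1200i → escape time 5
(row=5, col=3): c = 0.0300 + 0.1200i → escape time 5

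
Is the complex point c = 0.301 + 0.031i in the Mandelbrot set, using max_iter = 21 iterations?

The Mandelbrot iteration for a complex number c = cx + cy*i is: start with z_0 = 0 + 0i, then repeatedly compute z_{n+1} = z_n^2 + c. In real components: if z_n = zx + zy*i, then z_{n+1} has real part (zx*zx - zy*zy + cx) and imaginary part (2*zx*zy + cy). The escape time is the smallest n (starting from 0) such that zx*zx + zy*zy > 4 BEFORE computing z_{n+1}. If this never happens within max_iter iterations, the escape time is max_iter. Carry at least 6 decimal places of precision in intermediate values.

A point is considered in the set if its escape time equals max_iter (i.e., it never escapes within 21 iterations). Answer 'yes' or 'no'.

z_0 = 0 + 0i, c = 0.3010 + 0.0310i
Iter 1: z = 0.3010 + 0.0310i, |z|^2 = 0.0916
Iter 2: z = 0.3906 + 0.0497i, |z|^2 = 0.1551
Iter 3: z = 0.4511 + 0.0698i, |z|^2 = 0.2084
Iter 4: z = 0.4996 + 0.0940i, |z|^2 = 0.2585
Iter 5: z = 0.5418 + 0.1249i, |z|^2 = 0.3092
Iter 6: z = 0.5790 + 0.1664i, |z|^2 = 0.3629
Iter 7: z = 0.6085 + 0.2236i, |z|^2 = 0.4203
Iter 8: z = 0.6213 + 0.3032i, |z|^2 = 0.4779
Iter 9: z = 0.5951 + 0.4077i, |z|^2 = 0.5204
Iter 10: z = 0.4889 + 0.5162i, |z|^2 = 0.5055
Iter 11: z = 0.2735 + 0.5358i, |z|^2 = 0.3619
Iter 12: z = 0.0887 + 0.3241i, |z|^2 = 0.1129
Iter 13: z = 0.2038 + 0.0885i, |z|^2 = 0.0494
Iter 14: z = 0.3347 + 0.0671i, |z|^2 = 0.1165
Iter 15: z = 0.4085 + 0.0759i, |z|^2 = 0.1727
Iter 16: z = 0.4621 + 0.0930i, |z|^2 = 0.2222
Iter 17: z = 0.5059 + 0.1170i, |z|^2 = 0.2696
Iter 18: z = 0.5433 + 0.1494i, |z|^2 = 0.3175
Iter 19: z = 0.5738 + 0.1933i, |z|^2 = 0.3666
Iter 20: z = 0.5929 + 0.2528i, |z|^2 = 0.4155
Did not escape in 21 iterations → in set

Answer: yes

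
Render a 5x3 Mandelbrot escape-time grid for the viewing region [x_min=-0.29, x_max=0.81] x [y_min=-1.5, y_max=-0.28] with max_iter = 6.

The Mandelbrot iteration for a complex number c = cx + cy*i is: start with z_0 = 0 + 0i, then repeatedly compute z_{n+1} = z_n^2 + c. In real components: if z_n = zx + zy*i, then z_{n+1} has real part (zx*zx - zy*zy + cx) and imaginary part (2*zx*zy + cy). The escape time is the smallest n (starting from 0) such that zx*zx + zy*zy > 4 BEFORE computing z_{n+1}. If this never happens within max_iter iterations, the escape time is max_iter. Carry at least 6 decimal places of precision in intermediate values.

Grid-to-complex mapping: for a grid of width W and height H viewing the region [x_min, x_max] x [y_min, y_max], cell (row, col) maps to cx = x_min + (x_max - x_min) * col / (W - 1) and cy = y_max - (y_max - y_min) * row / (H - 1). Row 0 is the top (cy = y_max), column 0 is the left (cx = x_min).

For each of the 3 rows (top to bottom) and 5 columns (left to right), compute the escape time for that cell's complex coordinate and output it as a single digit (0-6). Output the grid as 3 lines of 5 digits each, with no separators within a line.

(row=0, col=0): c = -0.2900 + -0.2800i → escape time 6
(row=0, col=1): c = -0.0150 + -0.2800i → escape time 6
(row=0, col=2): c = 0.2600 + -0.2800i → escape time 6
(row=0, col=3): c = 0.5350 + -0.2800i → escape time 4
(row=0, col=4): c = 0.8100 + -0.2800i → escape time 3
(row=1, col=0): c = -0.2900 + -0.8900i → escape time 6
(row=1, col=1): c = -0.0150 + -0.8900i → escape time 6
(row=1, col=2): c = 0.2600 + -0.8900i → escape time 4
(row=1, col=3): c = 0.5350 + -0.8900i → escape time 3
(row=1, col=4): c = 0.8100 + -0.8900i → escape time 2
(row=2, col=0): c = -0.2900 + -1.5000i → escape time 2
(row=2, col=1): c = -0.0150 + -1.5000i → escape time 2
(row=2, col=2): c = 0.2600 + -1.5000i → escape time 2
(row=2, col=3): c = 0.5350 + -1.5000i → escape time 2
(row=2, col=4): c = 0.8100 + -1.5000i → escape time 2

Answer: 66643
66432
22222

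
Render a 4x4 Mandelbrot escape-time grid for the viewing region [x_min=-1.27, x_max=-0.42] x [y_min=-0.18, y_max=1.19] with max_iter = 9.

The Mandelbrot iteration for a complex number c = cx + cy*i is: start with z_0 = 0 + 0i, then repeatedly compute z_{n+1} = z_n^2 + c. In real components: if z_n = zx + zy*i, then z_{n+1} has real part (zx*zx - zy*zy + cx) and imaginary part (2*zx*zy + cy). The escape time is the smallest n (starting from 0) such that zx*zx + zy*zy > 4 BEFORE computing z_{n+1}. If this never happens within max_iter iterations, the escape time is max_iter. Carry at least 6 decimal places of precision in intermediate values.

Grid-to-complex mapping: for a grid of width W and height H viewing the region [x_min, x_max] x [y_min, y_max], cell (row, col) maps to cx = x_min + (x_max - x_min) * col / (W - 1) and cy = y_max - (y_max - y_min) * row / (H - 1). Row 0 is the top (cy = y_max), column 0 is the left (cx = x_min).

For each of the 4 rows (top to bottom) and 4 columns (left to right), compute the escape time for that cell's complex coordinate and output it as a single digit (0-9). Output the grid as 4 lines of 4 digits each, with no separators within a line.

Answer: 2333
3447
8999
9999

Derivation:
(row=0, col=0): c = -1.2700 + 1.1900i → escape time 2
(row=0, col=1): c = -0.9867 + 1.1900i → escape time 3
(row=0, col=2): c = -0.7033 + 1.1900i → escape time 3
(row=0, col=3): c = -0.4200 + 1.1900i → escape time 3
(row=1, col=0): c = -1.2700 + 0.7333i → escape time 3
(row=1, col=1): c = -0.9867 + 0.7333i → escape time 4
(row=1, col=2): c = -0.7033 + 0.7333i → escape time 4
(row=1, col=3): c = -0.4200 + 0.7333i → escape time 7
(row=2, col=0): c = -1.2700 + 0.2767i → escape time 8
(row=2, col=1): c = -0.9867 + 0.2767i → escape time 9
(row=2, col=2): c = -0.7033 + 0.2767i → escape time 9
(row=2, col=3): c = -0.4200 + 0.2767i → escape time 9
(row=3, col=0): c = -1.2700 + -0.1800i → escape time 9
(row=3, col=1): c = -0.9867 + -0.1800i → escape time 9
(row=3, col=2): c = -0.7033 + -0.1800i → escape time 9
(row=3, col=3): c = -0.4200 + -0.1800i → escape time 9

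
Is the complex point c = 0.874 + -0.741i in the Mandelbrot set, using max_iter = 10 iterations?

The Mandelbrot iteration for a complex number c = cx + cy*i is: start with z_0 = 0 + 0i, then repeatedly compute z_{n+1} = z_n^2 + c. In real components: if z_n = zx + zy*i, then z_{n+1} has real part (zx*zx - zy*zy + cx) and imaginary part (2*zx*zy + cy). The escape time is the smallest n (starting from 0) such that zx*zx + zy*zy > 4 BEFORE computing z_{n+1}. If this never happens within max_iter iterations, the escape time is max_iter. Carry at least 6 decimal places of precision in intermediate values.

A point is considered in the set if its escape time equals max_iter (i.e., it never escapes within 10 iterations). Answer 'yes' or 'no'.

Answer: no

Derivation:
z_0 = 0 + 0i, c = 0.8740 + -0.7410i
Iter 1: z = 0.8740 + -0.7410i, |z|^2 = 1.3130
Iter 2: z = 1.0888 + -2.0363i, |z|^2 = 5.3319
Escaped at iteration 2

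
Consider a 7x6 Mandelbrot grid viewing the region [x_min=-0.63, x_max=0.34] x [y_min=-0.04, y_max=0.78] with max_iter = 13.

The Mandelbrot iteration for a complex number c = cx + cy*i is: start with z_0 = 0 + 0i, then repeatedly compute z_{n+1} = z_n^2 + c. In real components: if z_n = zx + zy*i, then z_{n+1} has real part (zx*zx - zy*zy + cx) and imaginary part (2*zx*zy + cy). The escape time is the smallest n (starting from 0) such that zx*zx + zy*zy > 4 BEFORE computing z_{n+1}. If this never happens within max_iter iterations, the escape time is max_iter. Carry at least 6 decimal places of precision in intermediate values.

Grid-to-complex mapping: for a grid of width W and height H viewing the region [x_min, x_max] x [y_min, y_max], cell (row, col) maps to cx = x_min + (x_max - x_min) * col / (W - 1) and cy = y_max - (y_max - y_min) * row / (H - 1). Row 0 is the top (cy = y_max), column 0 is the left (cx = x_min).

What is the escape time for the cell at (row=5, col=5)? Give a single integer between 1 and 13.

z_0 = 0 + 0i, c = 0.1783 + -0.0400i
Iter 1: z = 0.1783 + -0.0400i, |z|^2 = 0.0334
Iter 2: z = 0.2085 + -0.0543i, |z|^2 = 0.0464
Iter 3: z = 0.2189 + -0.0626i, |z|^2 = 0.0518
Iter 4: z = 0.2223 + -0.0674i, |z|^2 = 0.0540
Iter 5: z = 0.2232 + -0.0700i, |z|^2 = 0.0547
Iter 6: z = 0.2233 + -0.0712i, |z|^2 = 0.0549
Iter 7: z = 0.2231 + -0.0718i, |z|^2 = 0.0549
Iter 8: z = 0.2230 + -0.0720i, |z|^2 = 0.0549
Iter 9: z = 0.2229 + -0.0721i, |z|^2 = 0.0549
Iter 10: z = 0.2228 + -0.0721i, |z|^2 = 0.0548
Iter 11: z = 0.2228 + -0.0721i, |z|^2 = 0.0548
Iter 12: z = 0.2228 + -0.0721i, |z|^2 = 0.0548

Answer: 13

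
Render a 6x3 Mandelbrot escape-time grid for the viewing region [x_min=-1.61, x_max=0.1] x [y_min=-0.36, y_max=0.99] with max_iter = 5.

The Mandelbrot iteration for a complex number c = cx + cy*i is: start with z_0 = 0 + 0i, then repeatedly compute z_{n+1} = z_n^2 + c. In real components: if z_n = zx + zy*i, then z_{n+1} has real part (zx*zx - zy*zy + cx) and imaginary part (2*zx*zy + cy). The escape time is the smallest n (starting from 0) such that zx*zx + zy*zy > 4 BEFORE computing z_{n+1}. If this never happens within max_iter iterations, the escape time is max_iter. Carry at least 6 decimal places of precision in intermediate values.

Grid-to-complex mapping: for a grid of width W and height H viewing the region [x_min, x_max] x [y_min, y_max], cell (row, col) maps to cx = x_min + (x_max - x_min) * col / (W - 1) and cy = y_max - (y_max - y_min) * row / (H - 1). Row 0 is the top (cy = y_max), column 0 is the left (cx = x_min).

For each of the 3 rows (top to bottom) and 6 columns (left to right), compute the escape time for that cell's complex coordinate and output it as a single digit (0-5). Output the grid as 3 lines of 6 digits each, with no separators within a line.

Answer: 233454
455555
455555

Derivation:
(row=0, col=0): c = -1.6100 + 0.9900i → escape time 2
(row=0, col=1): c = -1.2680 + 0.9900i → escape time 3
(row=0, col=2): c = -0.9260 + 0.9900i → escape time 3
(row=0, col=3): c = -0.5840 + 0.9900i → escape time 4
(row=0, col=4): c = -0.2420 + 0.9900i → escape time 5
(row=0, col=5): c = 0.1000 + 0.9900i → escape time 4
(row=1, col=0): c = -1.6100 + 0.3150i → escape time 4
(row=1, col=1): c = -1.2680 + 0.3150i → escape time 5
(row=1, col=2): c = -0.9260 + 0.3150i → escape time 5
(row=1, col=3): c = -0.5840 + 0.3150i → escape time 5
(row=1, col=4): c = -0.2420 + 0.3150i → escape time 5
(row=1, col=5): c = 0.1000 + 0.3150i → escape time 5
(row=2, col=0): c = -1.6100 + -0.3600i → escape time 4
(row=2, col=1): c = -1.2680 + -0.3600i → escape time 5
(row=2, col=2): c = -0.9260 + -0.3600i → escape time 5
(row=2, col=3): c = -0.5840 + -0.3600i → escape time 5
(row=2, col=4): c = -0.2420 + -0.3600i → escape time 5
(row=2, col=5): c = 0.1000 + -0.3600i → escape time 5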